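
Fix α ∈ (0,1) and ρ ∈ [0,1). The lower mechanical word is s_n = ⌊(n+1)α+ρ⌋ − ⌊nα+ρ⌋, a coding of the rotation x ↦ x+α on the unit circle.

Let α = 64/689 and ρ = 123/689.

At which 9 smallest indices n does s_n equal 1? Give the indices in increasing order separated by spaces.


8 19 30 41 51 62 73 84 94

n=0: ⌊187/689⌋−⌊123/689⌋ = 0−0 = 0
n=1: ⌊251/689⌋−⌊187/689⌋ = 0−0 = 0
  …
n=8: ⌊699/689⌋−⌊635/689⌋ = 1−0 = 1  ← one
n=9: ⌊763/689⌋−⌊699/689⌋ = 1−1 = 0
n=10: ⌊827/689⌋−⌊763/689⌋ = 1−1 = 0
  …
n=19: ⌊1403/689⌋−⌊1339/689⌋ = 2−1 = 1  ← one
n=20: ⌊1467/689⌋−⌊1403/689⌋ = 2−2 = 0
n=21: ⌊1531/689⌋−⌊1467/689⌋ = 2−2 = 0
  …
n=30: ⌊2107/689⌋−⌊2043/689⌋ = 3−2 = 1  ← one
n=31: ⌊2171/689⌋−⌊2107/689⌋ = 3−3 = 0
n=32: ⌊2235/689⌋−⌊2171/689⌋ = 3−3 = 0
  …
n=41: ⌊2811/689⌋−⌊2747/689⌋ = 4−3 = 1  ← one
n=42: ⌊2875/689⌋−⌊2811/689⌋ = 4−4 = 0
n=43: ⌊2939/689⌋−⌊2875/689⌋ = 4−4 = 0
  …
n=51: ⌊3451/689⌋−⌊3387/689⌋ = 5−4 = 1  ← one
n=52: ⌊3515/689⌋−⌊3451/689⌋ = 5−5 = 0
n=53: ⌊3579/689⌋−⌊3515/689⌋ = 5−5 = 0
  …
n=62: ⌊4155/689⌋−⌊4091/689⌋ = 6−5 = 1  ← one
n=63: ⌊4219/689⌋−⌊4155/689⌋ = 6−6 = 0
n=64: ⌊4283/689⌋−⌊4219/689⌋ = 6−6 = 0
  …
n=73: ⌊4859/689⌋−⌊4795/689⌋ = 7−6 = 1  ← one
n=74: ⌊4923/689⌋−⌊4859/689⌋ = 7−7 = 0
n=75: ⌊4987/689⌋−⌊4923/689⌋ = 7−7 = 0
  …
n=84: ⌊5563/689⌋−⌊5499/689⌋ = 8−7 = 1  ← one
n=85: ⌊5627/689⌋−⌊5563/689⌋ = 8−8 = 0
n=86: ⌊5691/689⌋−⌊5627/689⌋ = 8−8 = 0
  …
n=94: ⌊6203/689⌋−⌊6139/689⌋ = 9−8 = 1  ← one
positions of the first 9 ones: 8 19 30 41 51 62 73 84 94


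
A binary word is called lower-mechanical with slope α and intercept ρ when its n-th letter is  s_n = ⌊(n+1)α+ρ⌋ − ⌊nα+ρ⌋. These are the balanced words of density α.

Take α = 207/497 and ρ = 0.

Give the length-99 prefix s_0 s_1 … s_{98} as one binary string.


001010010100101010010100101010010100101010010100101010010100101010010100101010010100101010010100101

n=0: ⌊(1·207)/497⌋ − ⌊(0·207)/497⌋ = ⌊207/497⌋ − ⌊0/497⌋ = 0 − 0 = 0
n=1: ⌊(2·207)/497⌋ − ⌊(1·207)/497⌋ = ⌊414/497⌋ − ⌊207/497⌋ = 0 − 0 = 0
n=2: ⌊(3·207)/497⌋ − ⌊(2·207)/497⌋ = ⌊621/497⌋ − ⌊414/497⌋ = 1 − 0 = 1
n=3: ⌊(4·207)/497⌋ − ⌊(3·207)/497⌋ = ⌊828/497⌋ − ⌊621/497⌋ = 1 − 1 = 0
n=4: ⌊(5·207)/497⌋ − ⌊(4·207)/497⌋ = ⌊1035/497⌋ − ⌊828/497⌋ = 2 − 1 = 1
n=5: ⌊(6·207)/497⌋ − ⌊(5·207)/497⌋ = ⌊1242/497⌋ − ⌊1035/497⌋ = 2 − 2 = 0
n=6: ⌊(7·207)/497⌋ − ⌊(6·207)/497⌋ = ⌊1449/497⌋ − ⌊1242/497⌋ = 2 − 2 = 0
n=7: ⌊(8·207)/497⌋ − ⌊(7·207)/497⌋ = ⌊1656/497⌋ − ⌊1449/497⌋ = 3 − 2 = 1
n=8: ⌊(9·207)/497⌋ − ⌊(8·207)/497⌋ = ⌊1863/497⌋ − ⌊1656/497⌋ = 3 − 3 = 0
n=9: ⌊(10·207)/497⌋ − ⌊(9·207)/497⌋ = ⌊2070/497⌋ − ⌊1863/497⌋ = 4 − 3 = 1
n=10: ⌊(11·207)/497⌋ − ⌊(10·207)/497⌋ = ⌊2277/497⌋ − ⌊2070/497⌋ = 4 − 4 = 0
n=11: ⌊(12·207)/497⌋ − ⌊(11·207)/497⌋ = ⌊2484/497⌋ − ⌊2277/497⌋ = 4 − 4 = 0
n=12: ⌊(13·207)/497⌋ − ⌊(12·207)/497⌋ = ⌊2691/497⌋ − ⌊2484/497⌋ = 5 − 4 = 1
n=13: ⌊(14·207)/497⌋ − ⌊(13·207)/497⌋ = ⌊2898/497⌋ − ⌊2691/497⌋ = 5 − 5 = 0
n=14: ⌊(15·207)/497⌋ − ⌊(14·207)/497⌋ = ⌊3105/497⌋ − ⌊2898/497⌋ = 6 − 5 = 1
n=15: ⌊(16·207)/497⌋ − ⌊(15·207)/497⌋ = ⌊3312/497⌋ − ⌊3105/497⌋ = 6 − 6 = 0
n=16: ⌊(17·207)/497⌋ − ⌊(16·207)/497⌋ = ⌊3519/497⌋ − ⌊3312/497⌋ = 7 − 6 = 1
n=17: ⌊(18·207)/497⌋ − ⌊(17·207)/497⌋ = ⌊3726/497⌋ − ⌊3519/497⌋ = 7 − 7 = 0
n=18: ⌊(19·207)/497⌋ − ⌊(18·207)/497⌋ = ⌊3933/497⌋ − ⌊3726/497⌋ = 7 − 7 = 0
n=19: ⌊(20·207)/497⌋ − ⌊(19·207)/497⌋ = ⌊4140/497⌋ − ⌊3933/497⌋ = 8 − 7 = 1
n=20: ⌊(21·207)/497⌋ − ⌊(20·207)/497⌋ = ⌊4347/497⌋ − ⌊4140/497⌋ = 8 − 8 = 0
n=21: ⌊(22·207)/497⌋ − ⌊(21·207)/497⌋ = ⌊4554/497⌋ − ⌊4347/497⌋ = 9 − 8 = 1
n=22: ⌊(23·207)/497⌋ − ⌊(22·207)/497⌋ = ⌊4761/497⌋ − ⌊4554/497⌋ = 9 − 9 = 0
n=23: ⌊(24·207)/497⌋ − ⌊(23·207)/497⌋ = ⌊4968/497⌋ − ⌊4761/497⌋ = 9 − 9 = 0
n=24: ⌊(25·207)/497⌋ − ⌊(24·207)/497⌋ = ⌊5175/497⌋ − ⌊4968/497⌋ = 10 − 9 = 1
n=25: ⌊(26·207)/497⌋ − ⌊(25·207)/497⌋ = ⌊5382/497⌋ − ⌊5175/497⌋ = 10 − 10 = 0
n=26: ⌊(27·207)/497⌋ − ⌊(26·207)/497⌋ = ⌊5589/497⌋ − ⌊5382/497⌋ = 11 − 10 = 1
n=27: ⌊(28·207)/497⌋ − ⌊(27·207)/497⌋ = ⌊5796/497⌋ − ⌊5589/497⌋ = 11 − 11 = 0
n=28: ⌊(29·207)/497⌋ − ⌊(28·207)/497⌋ = ⌊6003/497⌋ − ⌊5796/497⌋ = 12 − 11 = 1
n=29: ⌊(30·207)/497⌋ − ⌊(29·207)/497⌋ = ⌊6210/497⌋ − ⌊6003/497⌋ = 12 − 12 = 0
n=30: ⌊(31·207)/497⌋ − ⌊(30·207)/497⌋ = ⌊6417/497⌋ − ⌊6210/497⌋ = 12 − 12 = 0
n=31: ⌊(32·207)/497⌋ − ⌊(31·207)/497⌋ = ⌊6624/497⌋ − ⌊6417/497⌋ = 13 − 12 = 1
n=32: ⌊(33·207)/497⌋ − ⌊(32·207)/497⌋ = ⌊6831/497⌋ − ⌊6624/497⌋ = 13 − 13 = 0
n=33: ⌊(34·207)/497⌋ − ⌊(33·207)/497⌋ = ⌊7038/497⌋ − ⌊6831/497⌋ = 14 − 13 = 1
n=34: ⌊(35·207)/497⌋ − ⌊(34·207)/497⌋ = ⌊7245/497⌋ − ⌊7038/497⌋ = 14 − 14 = 0
n=35: ⌊(36·207)/497⌋ − ⌊(35·207)/497⌋ = ⌊7452/497⌋ − ⌊7245/497⌋ = 14 − 14 = 0
n=36: ⌊(37·207)/497⌋ − ⌊(36·207)/497⌋ = ⌊7659/497⌋ − ⌊7452/497⌋ = 15 − 14 = 1
n=37: ⌊(38·207)/497⌋ − ⌊(37·207)/497⌋ = ⌊7866/497⌋ − ⌊7659/497⌋ = 15 − 15 = 0
n=38: ⌊(39·207)/497⌋ − ⌊(38·207)/497⌋ = ⌊8073/497⌋ − ⌊7866/497⌋ = 16 − 15 = 1
n=39: ⌊(40·207)/497⌋ − ⌊(39·207)/497⌋ = ⌊8280/497⌋ − ⌊8073/497⌋ = 16 − 16 = 0
n=40: ⌊(41·207)/497⌋ − ⌊(40·207)/497⌋ = ⌊8487/497⌋ − ⌊8280/497⌋ = 17 − 16 = 1
n=41: ⌊(42·207)/497⌋ − ⌊(41·207)/497⌋ = ⌊8694/497⌋ − ⌊8487/497⌋ = 17 − 17 = 0
n=42: ⌊(43·207)/497⌋ − ⌊(42·207)/497⌋ = ⌊8901/497⌋ − ⌊8694/497⌋ = 17 − 17 = 0
n=43: ⌊(44·207)/497⌋ − ⌊(43·207)/497⌋ = ⌊9108/497⌋ − ⌊8901/497⌋ = 18 − 17 = 1
n=44: ⌊(45·207)/497⌋ − ⌊(44·207)/497⌋ = ⌊9315/497⌋ − ⌊9108/497⌋ = 18 − 18 = 0
n=45: ⌊(46·207)/497⌋ − ⌊(45·207)/497⌋ = ⌊9522/497⌋ − ⌊9315/497⌋ = 19 − 18 = 1
n=46: ⌊(47·207)/497⌋ − ⌊(46·207)/497⌋ = ⌊9729/497⌋ − ⌊9522/497⌋ = 19 − 19 = 0
n=47: ⌊(48·207)/497⌋ − ⌊(47·207)/497⌋ = ⌊9936/497⌋ − ⌊9729/497⌋ = 19 − 19 = 0
n=48: ⌊(49·207)/497⌋ − ⌊(48·207)/497⌋ = ⌊10143/497⌋ − ⌊9936/497⌋ = 20 − 19 = 1
n=49: ⌊(50·207)/497⌋ − ⌊(49·207)/497⌋ = ⌊10350/497⌋ − ⌊10143/497⌋ = 20 − 20 = 0
n=50: ⌊(51·207)/497⌋ − ⌊(50·207)/497⌋ = ⌊10557/497⌋ − ⌊10350/497⌋ = 21 − 20 = 1
n=51: ⌊(52·207)/497⌋ − ⌊(51·207)/497⌋ = ⌊10764/497⌋ − ⌊10557/497⌋ = 21 − 21 = 0
n=52: ⌊(53·207)/497⌋ − ⌊(52·207)/497⌋ = ⌊10971/497⌋ − ⌊10764/497⌋ = 22 − 21 = 1
n=53: ⌊(54·207)/497⌋ − ⌊(53·207)/497⌋ = ⌊11178/497⌋ − ⌊10971/497⌋ = 22 − 22 = 0
n=54: ⌊(55·207)/497⌋ − ⌊(54·207)/497⌋ = ⌊11385/497⌋ − ⌊11178/497⌋ = 22 − 22 = 0
n=55: ⌊(56·207)/497⌋ − ⌊(55·207)/497⌋ = ⌊11592/497⌋ − ⌊11385/497⌋ = 23 − 22 = 1
n=56: ⌊(57·207)/497⌋ − ⌊(56·207)/497⌋ = ⌊11799/497⌋ − ⌊11592/497⌋ = 23 − 23 = 0
n=57: ⌊(58·207)/497⌋ − ⌊(57·207)/497⌋ = ⌊12006/497⌋ − ⌊11799/497⌋ = 24 − 23 = 1
n=58: ⌊(59·207)/497⌋ − ⌊(58·207)/497⌋ = ⌊12213/497⌋ − ⌊12006/497⌋ = 24 − 24 = 0
n=59: ⌊(60·207)/497⌋ − ⌊(59·207)/497⌋ = ⌊12420/497⌋ − ⌊12213/497⌋ = 24 − 24 = 0
n=60: ⌊(61·207)/497⌋ − ⌊(60·207)/497⌋ = ⌊12627/497⌋ − ⌊12420/497⌋ = 25 − 24 = 1
n=61: ⌊(62·207)/497⌋ − ⌊(61·207)/497⌋ = ⌊12834/497⌋ − ⌊12627/497⌋ = 25 − 25 = 0
n=62: ⌊(63·207)/497⌋ − ⌊(62·207)/497⌋ = ⌊13041/497⌋ − ⌊12834/497⌋ = 26 − 25 = 1
n=63: ⌊(64·207)/497⌋ − ⌊(63·207)/497⌋ = ⌊13248/497⌋ − ⌊13041/497⌋ = 26 − 26 = 0
n=64: ⌊(65·207)/497⌋ − ⌊(64·207)/497⌋ = ⌊13455/497⌋ − ⌊13248/497⌋ = 27 − 26 = 1
n=65: ⌊(66·207)/497⌋ − ⌊(65·207)/497⌋ = ⌊13662/497⌋ − ⌊13455/497⌋ = 27 − 27 = 0
n=66: ⌊(67·207)/497⌋ − ⌊(66·207)/497⌋ = ⌊13869/497⌋ − ⌊13662/497⌋ = 27 − 27 = 0
n=67: ⌊(68·207)/497⌋ − ⌊(67·207)/497⌋ = ⌊14076/497⌋ − ⌊13869/497⌋ = 28 − 27 = 1
n=68: ⌊(69·207)/497⌋ − ⌊(68·207)/497⌋ = ⌊14283/497⌋ − ⌊14076/497⌋ = 28 − 28 = 0
n=69: ⌊(70·207)/497⌋ − ⌊(69·207)/497⌋ = ⌊14490/497⌋ − ⌊14283/497⌋ = 29 − 28 = 1
n=70: ⌊(71·207)/497⌋ − ⌊(70·207)/497⌋ = ⌊14697/497⌋ − ⌊14490/497⌋ = 29 − 29 = 0
n=71: ⌊(72·207)/497⌋ − ⌊(71·207)/497⌋ = ⌊14904/497⌋ − ⌊14697/497⌋ = 29 − 29 = 0
n=72: ⌊(73·207)/497⌋ − ⌊(72·207)/497⌋ = ⌊15111/497⌋ − ⌊14904/497⌋ = 30 − 29 = 1
n=73: ⌊(74·207)/497⌋ − ⌊(73·207)/497⌋ = ⌊15318/497⌋ − ⌊15111/497⌋ = 30 − 30 = 0
n=74: ⌊(75·207)/497⌋ − ⌊(74·207)/497⌋ = ⌊15525/497⌋ − ⌊15318/497⌋ = 31 − 30 = 1
n=75: ⌊(76·207)/497⌋ − ⌊(75·207)/497⌋ = ⌊15732/497⌋ − ⌊15525/497⌋ = 31 − 31 = 0
n=76: ⌊(77·207)/497⌋ − ⌊(76·207)/497⌋ = ⌊15939/497⌋ − ⌊15732/497⌋ = 32 − 31 = 1
n=77: ⌊(78·207)/497⌋ − ⌊(77·207)/497⌋ = ⌊16146/497⌋ − ⌊15939/497⌋ = 32 − 32 = 0
n=78: ⌊(79·207)/497⌋ − ⌊(78·207)/497⌋ = ⌊16353/497⌋ − ⌊16146/497⌋ = 32 − 32 = 0
n=79: ⌊(80·207)/497⌋ − ⌊(79·207)/497⌋ = ⌊16560/497⌋ − ⌊16353/497⌋ = 33 − 32 = 1
n=80: ⌊(81·207)/497⌋ − ⌊(80·207)/497⌋ = ⌊16767/497⌋ − ⌊16560/497⌋ = 33 − 33 = 0
n=81: ⌊(82·207)/497⌋ − ⌊(81·207)/497⌋ = ⌊16974/497⌋ − ⌊16767/497⌋ = 34 − 33 = 1
n=82: ⌊(83·207)/497⌋ − ⌊(82·207)/497⌋ = ⌊17181/497⌋ − ⌊16974/497⌋ = 34 − 34 = 0
n=83: ⌊(84·207)/497⌋ − ⌊(83·207)/497⌋ = ⌊17388/497⌋ − ⌊17181/497⌋ = 34 − 34 = 0
n=84: ⌊(85·207)/497⌋ − ⌊(84·207)/497⌋ = ⌊17595/497⌋ − ⌊17388/497⌋ = 35 − 34 = 1
n=85: ⌊(86·207)/497⌋ − ⌊(85·207)/497⌋ = ⌊17802/497⌋ − ⌊17595/497⌋ = 35 − 35 = 0
n=86: ⌊(87·207)/497⌋ − ⌊(86·207)/497⌋ = ⌊18009/497⌋ − ⌊17802/497⌋ = 36 − 35 = 1
n=87: ⌊(88·207)/497⌋ − ⌊(87·207)/497⌋ = ⌊18216/497⌋ − ⌊18009/497⌋ = 36 − 36 = 0
n=88: ⌊(89·207)/497⌋ − ⌊(88·207)/497⌋ = ⌊18423/497⌋ − ⌊18216/497⌋ = 37 − 36 = 1
n=89: ⌊(90·207)/497⌋ − ⌊(89·207)/497⌋ = ⌊18630/497⌋ − ⌊18423/497⌋ = 37 − 37 = 0
n=90: ⌊(91·207)/497⌋ − ⌊(90·207)/497⌋ = ⌊18837/497⌋ − ⌊18630/497⌋ = 37 − 37 = 0
n=91: ⌊(92·207)/497⌋ − ⌊(91·207)/497⌋ = ⌊19044/497⌋ − ⌊18837/497⌋ = 38 − 37 = 1
n=92: ⌊(93·207)/497⌋ − ⌊(92·207)/497⌋ = ⌊19251/497⌋ − ⌊19044/497⌋ = 38 − 38 = 0
n=93: ⌊(94·207)/497⌋ − ⌊(93·207)/497⌋ = ⌊19458/497⌋ − ⌊19251/497⌋ = 39 − 38 = 1
n=94: ⌊(95·207)/497⌋ − ⌊(94·207)/497⌋ = ⌊19665/497⌋ − ⌊19458/497⌋ = 39 − 39 = 0
n=95: ⌊(96·207)/497⌋ − ⌊(95·207)/497⌋ = ⌊19872/497⌋ − ⌊19665/497⌋ = 39 − 39 = 0
n=96: ⌊(97·207)/497⌋ − ⌊(96·207)/497⌋ = ⌊20079/497⌋ − ⌊19872/497⌋ = 40 − 39 = 1
n=97: ⌊(98·207)/497⌋ − ⌊(97·207)/497⌋ = ⌊20286/497⌋ − ⌊20079/497⌋ = 40 − 40 = 0
n=98: ⌊(99·207)/497⌋ − ⌊(98·207)/497⌋ = ⌊20493/497⌋ − ⌊20286/497⌋ = 41 − 40 = 1


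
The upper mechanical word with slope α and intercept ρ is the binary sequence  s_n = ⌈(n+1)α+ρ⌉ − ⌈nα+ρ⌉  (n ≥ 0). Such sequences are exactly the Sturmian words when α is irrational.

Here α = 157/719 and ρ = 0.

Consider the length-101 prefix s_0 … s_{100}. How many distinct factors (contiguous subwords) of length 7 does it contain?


8

t_n = ⌈(n·157)/719⌉ for n = 0 … 101:
  n=0…9: ⌈0/719⌉=0 ⌈157/719⌉=1 ⌈314/719⌉=1 ⌈471/719⌉=1 ⌈628/719⌉=1 ⌈785/719⌉=2 ⌈942/719⌉=2 ⌈1099/719⌉=2 ⌈1256/719⌉=2 ⌈1413/719⌉=2
  n=10…19: ⌈1570/719⌉=3 ⌈1727/719⌉=3 ⌈1884/719⌉=3 ⌈2041/719⌉=3 ⌈2198/719⌉=4 ⌈2355/719⌉=4 ⌈2512/719⌉=4 ⌈2669/719⌉=4 ⌈2826/719⌉=4 ⌈2983/719⌉=5
  n=20…29: ⌈3140/719⌉=5 ⌈3297/719⌉=5 ⌈3454/719⌉=5 ⌈3611/719⌉=6 ⌈3768/719⌉=6 ⌈3925/719⌉=6 ⌈4082/719⌉=6 ⌈4239/719⌉=6 ⌈4396/719⌉=7 ⌈4553/719⌉=7
  n=30…39: ⌈4710/719⌉=7 ⌈4867/719⌉=7 ⌈5024/719⌉=7 ⌈5181/719⌉=8 ⌈5338/719⌉=8 ⌈5495/719⌉=8 ⌈5652/719⌉=8 ⌈5809/719⌉=9 ⌈5966/719⌉=9 ⌈6123/719⌉=9
  n=40…49: ⌈6280/719⌉=9 ⌈6437/719⌉=9 ⌈6594/719⌉=10 ⌈6751/719⌉=10 ⌈6908/719⌉=10 ⌈7065/719⌉=10 ⌈7222/719⌉=11 ⌈7379/719⌉=11 ⌈7536/719⌉=11 ⌈7693/719⌉=11
  n=50…59: ⌈7850/719⌉=11 ⌈8007/719⌉=12 ⌈8164/719⌉=12 ⌈8321/719⌉=12 ⌈8478/719⌉=12 ⌈8635/719⌉=13 ⌈8792/719⌉=13 ⌈8949/719⌉=13 ⌈9106/719⌉=13 ⌈9263/719⌉=13
  n=60…69: ⌈9420/719⌉=14 ⌈9577/719⌉=14 ⌈9734/719⌉=14 ⌈9891/719⌉=14 ⌈10048/719⌉=14 ⌈10205/719⌉=15 ⌈10362/719⌉=15 ⌈10519/719⌉=15 ⌈10676/719⌉=15 ⌈10833/719⌉=16
  n=70…79: ⌈10990/719⌉=16 ⌈11147/719⌉=16 ⌈11304/719⌉=16 ⌈11461/719⌉=16 ⌈11618/719⌉=17 ⌈11775/719⌉=17 ⌈11932/719⌉=17 ⌈12089/719⌉=17 ⌈12246/719⌉=18 ⌈12403/719⌉=18
  n=80…89: ⌈12560/719⌉=18 ⌈12717/719⌉=18 ⌈12874/719⌉=18 ⌈13031/719⌉=19 ⌈13188/719⌉=19 ⌈13345/719⌉=19 ⌈13502/719⌉=19 ⌈13659/719⌉=19 ⌈13816/719⌉=20 ⌈13973/719⌉=20
  n=90…99: ⌈14130/719⌉=20 ⌈14287/719⌉=20 ⌈14444/719⌉=21 ⌈14601/719⌉=21 ⌈14758/719⌉=21 ⌈14915/719⌉=21 ⌈15072/719⌉=21 ⌈15229/719⌉=22 ⌈15386/719⌉=22 ⌈15543/719⌉=22
  n=100…101: ⌈15700/719⌉=22 ⌈15857/719⌉=23
s_n = t_(n+1) − t_n for n = 0 … 100 gives
prefix = 10001000010001000010001000010000100010000100010000100010000100001000100001000100001000010001000010001
slide a length-7 window over [0..6] … [94..100] (95 windows); first occurrence of each distinct factor:
  [  0..  6] 1000100
  [  1..  7] 0001000
  [  2..  8] 0010000
  [  3..  9] 0100001
  [  4.. 10] 1000010
  [  5.. 11] 0000100
  [  7.. 13] 0010001
  [  8.. 14] 0100010
  (the other 87 windows repeat one of these)
distinct factors: {0000100, 0001000, 0010000, 0010001, 0100001, 0100010, 1000010, 1000100}
count = 8  (Sturmian bound for length 7 is 8)


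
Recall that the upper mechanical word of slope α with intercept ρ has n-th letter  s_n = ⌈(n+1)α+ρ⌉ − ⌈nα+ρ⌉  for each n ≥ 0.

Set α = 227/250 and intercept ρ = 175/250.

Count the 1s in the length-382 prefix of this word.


347

#1s = Σ_{n=0}^{381} s_n = Σ_{n=0}^{381} (⌈(n+1)α+ρ⌉ − ⌈nα+ρ⌉)
the sum telescopes: every ⌈nα+ρ⌉ with 0 < n < 382 appears once with + and once with −, leaving ⌈382α+ρ⌉ − ⌈0·α+ρ⌉
382α + ρ = (382·227 + 175) / 250 = 86889/250
ρ = 175/250
⌈86889/250⌉ = 348,  ⌈175/250⌉ = 1
#1s = 348 − 1 = 347


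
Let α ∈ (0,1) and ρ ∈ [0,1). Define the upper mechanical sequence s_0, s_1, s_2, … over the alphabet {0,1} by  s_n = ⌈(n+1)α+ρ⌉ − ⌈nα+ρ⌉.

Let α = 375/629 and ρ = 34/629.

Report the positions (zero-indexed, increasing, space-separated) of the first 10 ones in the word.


n=0: ⌈409/629⌉−⌈34/629⌉ = 1−1 = 0
n=1: ⌈784/629⌉−⌈409/629⌉ = 2−1 = 1  ← one
n=2: ⌈1159/629⌉−⌈784/629⌉ = 2−2 = 0
n=3: ⌈1534/629⌉−⌈1159/629⌉ = 3−2 = 1  ← one
n=4: ⌈1909/629⌉−⌈1534/629⌉ = 4−3 = 1  ← one
n=5: ⌈2284/629⌉−⌈1909/629⌉ = 4−4 = 0
n=6: ⌈2659/629⌉−⌈2284/629⌉ = 5−4 = 1  ← one
n=7: ⌈3034/629⌉−⌈2659/629⌉ = 5−5 = 0
n=8: ⌈3409/629⌉−⌈3034/629⌉ = 6−5 = 1  ← one
n=9: ⌈3784/629⌉−⌈3409/629⌉ = 7−6 = 1  ← one
n=10: ⌈4159/629⌉−⌈3784/629⌉ = 7−7 = 0
n=11: ⌈4534/629⌉−⌈4159/629⌉ = 8−7 = 1  ← one
n=12: ⌈4909/629⌉−⌈4534/629⌉ = 8−8 = 0
n=13: ⌈5284/629⌉−⌈4909/629⌉ = 9−8 = 1  ← one
n=14: ⌈5659/629⌉−⌈5284/629⌉ = 9−9 = 0
n=15: ⌈6034/629⌉−⌈5659/629⌉ = 10−9 = 1  ← one
n=16: ⌈6409/629⌉−⌈6034/629⌉ = 11−10 = 1  ← one
positions of the first 10 ones: 1 3 4 6 8 9 11 13 15 16

1 3 4 6 8 9 11 13 15 16


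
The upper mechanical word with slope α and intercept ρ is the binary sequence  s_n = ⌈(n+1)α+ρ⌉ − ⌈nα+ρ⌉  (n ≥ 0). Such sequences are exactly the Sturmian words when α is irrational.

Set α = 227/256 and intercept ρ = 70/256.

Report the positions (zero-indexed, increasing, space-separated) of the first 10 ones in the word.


0 1 3 4 5 6 7 8 9 10

n=0: ⌈297/256⌉−⌈70/256⌉ = 2−1 = 1  ← one
n=1: ⌈524/256⌉−⌈297/256⌉ = 3−2 = 1  ← one
n=2: ⌈751/256⌉−⌈524/256⌉ = 3−3 = 0
n=3: ⌈978/256⌉−⌈751/256⌉ = 4−3 = 1  ← one
n=4: ⌈1205/256⌉−⌈978/256⌉ = 5−4 = 1  ← one
n=5: ⌈1432/256⌉−⌈1205/256⌉ = 6−5 = 1  ← one
n=6: ⌈1659/256⌉−⌈1432/256⌉ = 7−6 = 1  ← one
n=7: ⌈1886/256⌉−⌈1659/256⌉ = 8−7 = 1  ← one
n=8: ⌈2113/256⌉−⌈1886/256⌉ = 9−8 = 1  ← one
n=9: ⌈2340/256⌉−⌈2113/256⌉ = 10−9 = 1  ← one
n=10: ⌈2567/256⌉−⌈2340/256⌉ = 11−10 = 1  ← one
positions of the first 10 ones: 0 1 3 4 5 6 7 8 9 10


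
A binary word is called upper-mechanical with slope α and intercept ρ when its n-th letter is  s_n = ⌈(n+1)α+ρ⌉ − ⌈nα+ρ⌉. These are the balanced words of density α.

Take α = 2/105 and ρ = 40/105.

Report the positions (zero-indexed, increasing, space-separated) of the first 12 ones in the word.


32 85 137 190 242 295 347 400 452 505 557 610

n=0: ⌈42/105⌉−⌈40/105⌉ = 1−1 = 0
n=1: ⌈44/105⌉−⌈42/105⌉ = 1−1 = 0
  …
n=32: ⌈106/105⌉−⌈104/105⌉ = 2−1 = 1  ← one
n=33: ⌈108/105⌉−⌈106/105⌉ = 2−2 = 0
n=34: ⌈110/105⌉−⌈108/105⌉ = 2−2 = 0
  …
n=85: ⌈212/105⌉−⌈210/105⌉ = 3−2 = 1  ← one
n=86: ⌈214/105⌉−⌈212/105⌉ = 3−3 = 0
n=87: ⌈216/105⌉−⌈214/105⌉ = 3−3 = 0
  …
n=137: ⌈316/105⌉−⌈314/105⌉ = 4−3 = 1  ← one
n=138: ⌈318/105⌉−⌈316/105⌉ = 4−4 = 0
n=139: ⌈320/105⌉−⌈318/105⌉ = 4−4 = 0
  …
n=190: ⌈422/105⌉−⌈420/105⌉ = 5−4 = 1  ← one
n=191: ⌈424/105⌉−⌈422/105⌉ = 5−5 = 0
n=192: ⌈426/105⌉−⌈424/105⌉ = 5−5 = 0
  …
n=242: ⌈526/105⌉−⌈524/105⌉ = 6−5 = 1  ← one
n=243: ⌈528/105⌉−⌈526/105⌉ = 6−6 = 0
n=244: ⌈530/105⌉−⌈528/105⌉ = 6−6 = 0
  …
n=295: ⌈632/105⌉−⌈630/105⌉ = 7−6 = 1  ← one
n=296: ⌈634/105⌉−⌈632/105⌉ = 7−7 = 0
n=297: ⌈636/105⌉−⌈634/105⌉ = 7−7 = 0
  …
n=347: ⌈736/105⌉−⌈734/105⌉ = 8−7 = 1  ← one
n=348: ⌈738/105⌉−⌈736/105⌉ = 8−8 = 0
n=349: ⌈740/105⌉−⌈738/105⌉ = 8−8 = 0
  …
n=400: ⌈842/105⌉−⌈840/105⌉ = 9−8 = 1  ← one
n=401: ⌈844/105⌉−⌈842/105⌉ = 9−9 = 0
n=402: ⌈846/105⌉−⌈844/105⌉ = 9−9 = 0
  …
n=452: ⌈946/105⌉−⌈944/105⌉ = 10−9 = 1  ← one
n=453: ⌈948/105⌉−⌈946/105⌉ = 10−10 = 0
n=454: ⌈950/105⌉−⌈948/105⌉ = 10−10 = 0
  …
n=505: ⌈1052/105⌉−⌈1050/105⌉ = 11−10 = 1  ← one
n=506: ⌈1054/105⌉−⌈1052/105⌉ = 11−11 = 0
n=507: ⌈1056/105⌉−⌈1054/105⌉ = 11−11 = 0
  …
n=557: ⌈1156/105⌉−⌈1154/105⌉ = 12−11 = 1  ← one
n=558: ⌈1158/105⌉−⌈1156/105⌉ = 12−12 = 0
n=559: ⌈1160/105⌉−⌈1158/105⌉ = 12−12 = 0
  …
n=610: ⌈1262/105⌉−⌈1260/105⌉ = 13−12 = 1  ← one
positions of the first 12 ones: 32 85 137 190 242 295 347 400 452 505 557 610


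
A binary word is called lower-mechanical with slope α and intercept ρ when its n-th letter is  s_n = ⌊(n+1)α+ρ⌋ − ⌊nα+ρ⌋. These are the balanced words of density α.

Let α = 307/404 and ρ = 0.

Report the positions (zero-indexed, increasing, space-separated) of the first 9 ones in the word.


n=0: ⌊307/404⌋−⌊0/404⌋ = 0−0 = 0
n=1: ⌊614/404⌋−⌊307/404⌋ = 1−0 = 1  ← one
n=2: ⌊921/404⌋−⌊614/404⌋ = 2−1 = 1  ← one
n=3: ⌊1228/404⌋−⌊921/404⌋ = 3−2 = 1  ← one
n=4: ⌊1535/404⌋−⌊1228/404⌋ = 3−3 = 0
n=5: ⌊1842/404⌋−⌊1535/404⌋ = 4−3 = 1  ← one
n=6: ⌊2149/404⌋−⌊1842/404⌋ = 5−4 = 1  ← one
n=7: ⌊2456/404⌋−⌊2149/404⌋ = 6−5 = 1  ← one
n=8: ⌊2763/404⌋−⌊2456/404⌋ = 6−6 = 0
n=9: ⌊3070/404⌋−⌊2763/404⌋ = 7−6 = 1  ← one
n=10: ⌊3377/404⌋−⌊3070/404⌋ = 8−7 = 1  ← one
n=11: ⌊3684/404⌋−⌊3377/404⌋ = 9−8 = 1  ← one
positions of the first 9 ones: 1 2 3 5 6 7 9 10 11

1 2 3 5 6 7 9 10 11


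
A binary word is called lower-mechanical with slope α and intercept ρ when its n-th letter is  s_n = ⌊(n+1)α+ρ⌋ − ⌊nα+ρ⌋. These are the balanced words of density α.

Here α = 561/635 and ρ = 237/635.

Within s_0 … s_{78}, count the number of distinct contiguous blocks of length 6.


7

t_n = ⌊(n·561+237)/635⌋ for n = 0 … 79:
  n=0…9: ⌊237/635⌋=0 ⌊798/635⌋=1 ⌊1359/635⌋=2 ⌊1920/635⌋=3 ⌊2481/635⌋=3 ⌊3042/635⌋=4 ⌊3603/635⌋=5 ⌊4164/635⌋=6 ⌊4725/635⌋=7 ⌊5286/635⌋=8
  n=10…19: ⌊5847/635⌋=9 ⌊6408/635⌋=10 ⌊6969/635⌋=10 ⌊7530/635⌋=11 ⌊8091/635⌋=12 ⌊8652/635⌋=13 ⌊9213/635⌋=14 ⌊9774/635⌋=15 ⌊10335/635⌋=16 ⌊10896/635⌋=17
  n=20…29: ⌊11457/635⌋=18 ⌊12018/635⌋=18 ⌊12579/635⌋=19 ⌊13140/635⌋=20 ⌊13701/635⌋=21 ⌊14262/635⌋=22 ⌊14823/635⌋=23 ⌊15384/635⌋=24 ⌊15945/635⌋=25 ⌊16506/635⌋=25
  n=30…39: ⌊17067/635⌋=26 ⌊17628/635⌋=27 ⌊18189/635⌋=28 ⌊18750/635⌋=29 ⌊19311/635⌋=30 ⌊19872/635⌋=31 ⌊20433/635⌋=32 ⌊20994/635⌋=33 ⌊21555/635⌋=33 ⌊22116/635⌋=34
  n=40…49: ⌊22677/635⌋=35 ⌊23238/635⌋=36 ⌊23799/635⌋=37 ⌊24360/635⌋=38 ⌊24921/635⌋=39 ⌊25482/635⌋=40 ⌊26043/635⌋=41 ⌊26604/635⌋=41 ⌊27165/635⌋=42 ⌊27726/635⌋=43
  n=50…59: ⌊28287/635⌋=44 ⌊28848/635⌋=45 ⌊29409/635⌋=46 ⌊29970/635⌋=47 ⌊30531/635⌋=48 ⌊31092/635⌋=48 ⌊31653/635⌋=49 ⌊32214/635⌋=50 ⌊32775/635⌋=51 ⌊33336/635⌋=52
  n=60…69: ⌊33897/635⌋=53 ⌊34458/635⌋=54 ⌊35019/635⌋=55 ⌊35580/635⌋=56 ⌊36141/635⌋=56 ⌊36702/635⌋=57 ⌊37263/635⌋=58 ⌊37824/635⌋=59 ⌊38385/635⌋=60 ⌊38946/635⌋=61
  n=70…79: ⌊39507/635⌋=62 ⌊40068/635⌋=63 ⌊40629/635⌋=63 ⌊41190/635⌋=64 ⌊41751/635⌋=65 ⌊42312/635⌋=66 ⌊42873/635⌋=67 ⌊43434/635⌋=68 ⌊43995/635⌋=69 ⌊44556/635⌋=70
s_n = t_(n+1) − t_n for n = 0 … 78 gives
prefix = 1110111111101111111101111111011111111011111111011111110111111110111111101111111
slide a length-6 window over [0..5] … [73..78] (74 windows); first occurrence of each distinct factor:
  [  0..  5] 111011
  [  1..  6] 110111
  [  2..  7] 101111
  [  3..  8] 011111
  [  4..  9] 111111
  [  6.. 11] 111110
  [  7.. 12] 111101
  (the other 67 windows repeat one of these)
distinct factors: {011111, 101111, 110111, 111011, 111101, 111110, 111111}
count = 7  (Sturmian bound for length 6 is 7)


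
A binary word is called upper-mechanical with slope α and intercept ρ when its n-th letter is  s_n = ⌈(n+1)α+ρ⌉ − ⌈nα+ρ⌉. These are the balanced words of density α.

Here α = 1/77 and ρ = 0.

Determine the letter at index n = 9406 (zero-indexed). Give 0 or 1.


(n+1)α + ρ = (9407·1) / 77 = 9407/77
nα + ρ     = (9406·1) / 77 = 9406/77
⌈9407/77⌉ = 123,  ⌈9406/77⌉ = 123
s_{9406} = 123 − 123 = 0

0


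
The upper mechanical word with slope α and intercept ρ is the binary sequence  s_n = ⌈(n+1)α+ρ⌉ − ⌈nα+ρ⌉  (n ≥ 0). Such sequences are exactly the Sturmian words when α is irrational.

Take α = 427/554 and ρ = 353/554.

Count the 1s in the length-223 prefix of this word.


#1s = Σ_{n=0}^{222} s_n = Σ_{n=0}^{222} (⌈(n+1)α+ρ⌉ − ⌈nα+ρ⌉)
the sum telescopes: every ⌈nα+ρ⌉ with 0 < n < 223 appears once with + and once with −, leaving ⌈223α+ρ⌉ − ⌈0·α+ρ⌉
223α + ρ = (223·427 + 353) / 554 = 95574/554
ρ = 353/554
⌈95574/554⌉ = 173,  ⌈353/554⌉ = 1
#1s = 173 − 1 = 172

172


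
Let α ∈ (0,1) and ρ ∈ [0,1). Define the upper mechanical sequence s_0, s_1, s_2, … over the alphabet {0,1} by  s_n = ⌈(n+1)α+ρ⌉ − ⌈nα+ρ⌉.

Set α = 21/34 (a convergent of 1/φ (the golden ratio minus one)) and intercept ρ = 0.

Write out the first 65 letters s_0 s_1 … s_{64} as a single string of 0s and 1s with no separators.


11011010110110101101011011010110101101101011011010110101101101011

n=0: ⌈(1·21)/34⌉ − ⌈(0·21)/34⌉ = ⌈21/34⌉ − ⌈0/34⌉ = 1 − 0 = 1
n=1: ⌈(2·21)/34⌉ − ⌈(1·21)/34⌉ = ⌈42/34⌉ − ⌈21/34⌉ = 2 − 1 = 1
n=2: ⌈(3·21)/34⌉ − ⌈(2·21)/34⌉ = ⌈63/34⌉ − ⌈42/34⌉ = 2 − 2 = 0
n=3: ⌈(4·21)/34⌉ − ⌈(3·21)/34⌉ = ⌈84/34⌉ − ⌈63/34⌉ = 3 − 2 = 1
n=4: ⌈(5·21)/34⌉ − ⌈(4·21)/34⌉ = ⌈105/34⌉ − ⌈84/34⌉ = 4 − 3 = 1
n=5: ⌈(6·21)/34⌉ − ⌈(5·21)/34⌉ = ⌈126/34⌉ − ⌈105/34⌉ = 4 − 4 = 0
n=6: ⌈(7·21)/34⌉ − ⌈(6·21)/34⌉ = ⌈147/34⌉ − ⌈126/34⌉ = 5 − 4 = 1
n=7: ⌈(8·21)/34⌉ − ⌈(7·21)/34⌉ = ⌈168/34⌉ − ⌈147/34⌉ = 5 − 5 = 0
n=8: ⌈(9·21)/34⌉ − ⌈(8·21)/34⌉ = ⌈189/34⌉ − ⌈168/34⌉ = 6 − 5 = 1
n=9: ⌈(10·21)/34⌉ − ⌈(9·21)/34⌉ = ⌈210/34⌉ − ⌈189/34⌉ = 7 − 6 = 1
n=10: ⌈(11·21)/34⌉ − ⌈(10·21)/34⌉ = ⌈231/34⌉ − ⌈210/34⌉ = 7 − 7 = 0
n=11: ⌈(12·21)/34⌉ − ⌈(11·21)/34⌉ = ⌈252/34⌉ − ⌈231/34⌉ = 8 − 7 = 1
n=12: ⌈(13·21)/34⌉ − ⌈(12·21)/34⌉ = ⌈273/34⌉ − ⌈252/34⌉ = 9 − 8 = 1
n=13: ⌈(14·21)/34⌉ − ⌈(13·21)/34⌉ = ⌈294/34⌉ − ⌈273/34⌉ = 9 − 9 = 0
n=14: ⌈(15·21)/34⌉ − ⌈(14·21)/34⌉ = ⌈315/34⌉ − ⌈294/34⌉ = 10 − 9 = 1
n=15: ⌈(16·21)/34⌉ − ⌈(15·21)/34⌉ = ⌈336/34⌉ − ⌈315/34⌉ = 10 − 10 = 0
n=16: ⌈(17·21)/34⌉ − ⌈(16·21)/34⌉ = ⌈357/34⌉ − ⌈336/34⌉ = 11 − 10 = 1
n=17: ⌈(18·21)/34⌉ − ⌈(17·21)/34⌉ = ⌈378/34⌉ − ⌈357/34⌉ = 12 − 11 = 1
n=18: ⌈(19·21)/34⌉ − ⌈(18·21)/34⌉ = ⌈399/34⌉ − ⌈378/34⌉ = 12 − 12 = 0
n=19: ⌈(20·21)/34⌉ − ⌈(19·21)/34⌉ = ⌈420/34⌉ − ⌈399/34⌉ = 13 − 12 = 1
n=20: ⌈(21·21)/34⌉ − ⌈(20·21)/34⌉ = ⌈441/34⌉ − ⌈420/34⌉ = 13 − 13 = 0
n=21: ⌈(22·21)/34⌉ − ⌈(21·21)/34⌉ = ⌈462/34⌉ − ⌈441/34⌉ = 14 − 13 = 1
n=22: ⌈(23·21)/34⌉ − ⌈(22·21)/34⌉ = ⌈483/34⌉ − ⌈462/34⌉ = 15 − 14 = 1
n=23: ⌈(24·21)/34⌉ − ⌈(23·21)/34⌉ = ⌈504/34⌉ − ⌈483/34⌉ = 15 − 15 = 0
n=24: ⌈(25·21)/34⌉ − ⌈(24·21)/34⌉ = ⌈525/34⌉ − ⌈504/34⌉ = 16 − 15 = 1
n=25: ⌈(26·21)/34⌉ − ⌈(25·21)/34⌉ = ⌈546/34⌉ − ⌈525/34⌉ = 17 − 16 = 1
n=26: ⌈(27·21)/34⌉ − ⌈(26·21)/34⌉ = ⌈567/34⌉ − ⌈546/34⌉ = 17 − 17 = 0
n=27: ⌈(28·21)/34⌉ − ⌈(27·21)/34⌉ = ⌈588/34⌉ − ⌈567/34⌉ = 18 − 17 = 1
n=28: ⌈(29·21)/34⌉ − ⌈(28·21)/34⌉ = ⌈609/34⌉ − ⌈588/34⌉ = 18 − 18 = 0
n=29: ⌈(30·21)/34⌉ − ⌈(29·21)/34⌉ = ⌈630/34⌉ − ⌈609/34⌉ = 19 − 18 = 1
n=30: ⌈(31·21)/34⌉ − ⌈(30·21)/34⌉ = ⌈651/34⌉ − ⌈630/34⌉ = 20 − 19 = 1
n=31: ⌈(32·21)/34⌉ − ⌈(31·21)/34⌉ = ⌈672/34⌉ − ⌈651/34⌉ = 20 − 20 = 0
n=32: ⌈(33·21)/34⌉ − ⌈(32·21)/34⌉ = ⌈693/34⌉ − ⌈672/34⌉ = 21 − 20 = 1
n=33: ⌈(34·21)/34⌉ − ⌈(33·21)/34⌉ = ⌈714/34⌉ − ⌈693/34⌉ = 21 − 21 = 0
n=34: ⌈(35·21)/34⌉ − ⌈(34·21)/34⌉ = ⌈735/34⌉ − ⌈714/34⌉ = 22 − 21 = 1
n=35: ⌈(36·21)/34⌉ − ⌈(35·21)/34⌉ = ⌈756/34⌉ − ⌈735/34⌉ = 23 − 22 = 1
n=36: ⌈(37·21)/34⌉ − ⌈(36·21)/34⌉ = ⌈777/34⌉ − ⌈756/34⌉ = 23 − 23 = 0
n=37: ⌈(38·21)/34⌉ − ⌈(37·21)/34⌉ = ⌈798/34⌉ − ⌈777/34⌉ = 24 − 23 = 1
n=38: ⌈(39·21)/34⌉ − ⌈(38·21)/34⌉ = ⌈819/34⌉ − ⌈798/34⌉ = 25 − 24 = 1
n=39: ⌈(40·21)/34⌉ − ⌈(39·21)/34⌉ = ⌈840/34⌉ − ⌈819/34⌉ = 25 − 25 = 0
n=40: ⌈(41·21)/34⌉ − ⌈(40·21)/34⌉ = ⌈861/34⌉ − ⌈840/34⌉ = 26 − 25 = 1
n=41: ⌈(42·21)/34⌉ − ⌈(41·21)/34⌉ = ⌈882/34⌉ − ⌈861/34⌉ = 26 − 26 = 0
n=42: ⌈(43·21)/34⌉ − ⌈(42·21)/34⌉ = ⌈903/34⌉ − ⌈882/34⌉ = 27 − 26 = 1
n=43: ⌈(44·21)/34⌉ − ⌈(43·21)/34⌉ = ⌈924/34⌉ − ⌈903/34⌉ = 28 − 27 = 1
n=44: ⌈(45·21)/34⌉ − ⌈(44·21)/34⌉ = ⌈945/34⌉ − ⌈924/34⌉ = 28 − 28 = 0
n=45: ⌈(46·21)/34⌉ − ⌈(45·21)/34⌉ = ⌈966/34⌉ − ⌈945/34⌉ = 29 − 28 = 1
n=46: ⌈(47·21)/34⌉ − ⌈(46·21)/34⌉ = ⌈987/34⌉ − ⌈966/34⌉ = 30 − 29 = 1
n=47: ⌈(48·21)/34⌉ − ⌈(47·21)/34⌉ = ⌈1008/34⌉ − ⌈987/34⌉ = 30 − 30 = 0
n=48: ⌈(49·21)/34⌉ − ⌈(48·21)/34⌉ = ⌈1029/34⌉ − ⌈1008/34⌉ = 31 − 30 = 1
n=49: ⌈(50·21)/34⌉ − ⌈(49·21)/34⌉ = ⌈1050/34⌉ − ⌈1029/34⌉ = 31 − 31 = 0
n=50: ⌈(51·21)/34⌉ − ⌈(50·21)/34⌉ = ⌈1071/34⌉ − ⌈1050/34⌉ = 32 − 31 = 1
n=51: ⌈(52·21)/34⌉ − ⌈(51·21)/34⌉ = ⌈1092/34⌉ − ⌈1071/34⌉ = 33 − 32 = 1
n=52: ⌈(53·21)/34⌉ − ⌈(52·21)/34⌉ = ⌈1113/34⌉ − ⌈1092/34⌉ = 33 − 33 = 0
n=53: ⌈(54·21)/34⌉ − ⌈(53·21)/34⌉ = ⌈1134/34⌉ − ⌈1113/34⌉ = 34 − 33 = 1
n=54: ⌈(55·21)/34⌉ − ⌈(54·21)/34⌉ = ⌈1155/34⌉ − ⌈1134/34⌉ = 34 − 34 = 0
n=55: ⌈(56·21)/34⌉ − ⌈(55·21)/34⌉ = ⌈1176/34⌉ − ⌈1155/34⌉ = 35 − 34 = 1
n=56: ⌈(57·21)/34⌉ − ⌈(56·21)/34⌉ = ⌈1197/34⌉ − ⌈1176/34⌉ = 36 − 35 = 1
n=57: ⌈(58·21)/34⌉ − ⌈(57·21)/34⌉ = ⌈1218/34⌉ − ⌈1197/34⌉ = 36 − 36 = 0
n=58: ⌈(59·21)/34⌉ − ⌈(58·21)/34⌉ = ⌈1239/34⌉ − ⌈1218/34⌉ = 37 − 36 = 1
n=59: ⌈(60·21)/34⌉ − ⌈(59·21)/34⌉ = ⌈1260/34⌉ − ⌈1239/34⌉ = 38 − 37 = 1
n=60: ⌈(61·21)/34⌉ − ⌈(60·21)/34⌉ = ⌈1281/34⌉ − ⌈1260/34⌉ = 38 − 38 = 0
n=61: ⌈(62·21)/34⌉ − ⌈(61·21)/34⌉ = ⌈1302/34⌉ − ⌈1281/34⌉ = 39 − 38 = 1
n=62: ⌈(63·21)/34⌉ − ⌈(62·21)/34⌉ = ⌈1323/34⌉ − ⌈1302/34⌉ = 39 − 39 = 0
n=63: ⌈(64·21)/34⌉ − ⌈(63·21)/34⌉ = ⌈1344/34⌉ − ⌈1323/34⌉ = 40 − 39 = 1
n=64: ⌈(65·21)/34⌉ − ⌈(64·21)/34⌉ = ⌈1365/34⌉ − ⌈1344/34⌉ = 41 − 40 = 1


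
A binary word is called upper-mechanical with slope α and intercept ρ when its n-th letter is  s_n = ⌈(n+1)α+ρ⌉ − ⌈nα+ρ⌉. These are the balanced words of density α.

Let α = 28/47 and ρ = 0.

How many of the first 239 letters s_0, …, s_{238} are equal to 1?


143

#1s = Σ_{n=0}^{238} s_n = Σ_{n=0}^{238} (⌈(n+1)α+ρ⌉ − ⌈nα+ρ⌉)
the sum telescopes: every ⌈nα+ρ⌉ with 0 < n < 239 appears once with + and once with −, leaving ⌈239α+ρ⌉ − ⌈0·α+ρ⌉
239α + ρ = (239·28) / 47 = 6692/47
ρ = 0/47
⌈6692/47⌉ = 143,  ⌈0/47⌉ = 0
#1s = 143 − 0 = 143


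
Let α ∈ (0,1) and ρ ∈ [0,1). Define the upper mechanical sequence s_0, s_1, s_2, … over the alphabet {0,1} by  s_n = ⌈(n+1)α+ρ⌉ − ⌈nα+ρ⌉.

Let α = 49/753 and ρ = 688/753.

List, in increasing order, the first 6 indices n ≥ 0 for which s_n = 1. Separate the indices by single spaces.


1 16 32 47 62 78

n=0: ⌈737/753⌉−⌈688/753⌉ = 1−1 = 0
n=1: ⌈786/753⌉−⌈737/753⌉ = 2−1 = 1  ← one
n=2: ⌈835/753⌉−⌈786/753⌉ = 2−2 = 0
n=3: ⌈884/753⌉−⌈835/753⌉ = 2−2 = 0
  …
n=16: ⌈1521/753⌉−⌈1472/753⌉ = 3−2 = 1  ← one
n=17: ⌈1570/753⌉−⌈1521/753⌉ = 3−3 = 0
n=18: ⌈1619/753⌉−⌈1570/753⌉ = 3−3 = 0
  …
n=32: ⌈2305/753⌉−⌈2256/753⌉ = 4−3 = 1  ← one
n=33: ⌈2354/753⌉−⌈2305/753⌉ = 4−4 = 0
n=34: ⌈2403/753⌉−⌈2354/753⌉ = 4−4 = 0
  …
n=47: ⌈3040/753⌉−⌈2991/753⌉ = 5−4 = 1  ← one
n=48: ⌈3089/753⌉−⌈3040/753⌉ = 5−5 = 0
n=49: ⌈3138/753⌉−⌈3089/753⌉ = 5−5 = 0
  …
n=62: ⌈3775/753⌉−⌈3726/753⌉ = 6−5 = 1  ← one
n=63: ⌈3824/753⌉−⌈3775/753⌉ = 6−6 = 0
n=64: ⌈3873/753⌉−⌈3824/753⌉ = 6−6 = 0
  …
n=78: ⌈4559/753⌉−⌈4510/753⌉ = 7−6 = 1  ← one
positions of the first 6 ones: 1 16 32 47 62 78


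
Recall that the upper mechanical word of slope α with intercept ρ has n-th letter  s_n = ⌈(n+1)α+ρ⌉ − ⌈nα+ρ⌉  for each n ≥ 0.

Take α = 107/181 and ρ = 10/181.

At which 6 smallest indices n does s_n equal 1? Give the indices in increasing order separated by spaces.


1 3 4 6 8 10

n=0: ⌈117/181⌉−⌈10/181⌉ = 1−1 = 0
n=1: ⌈224/181⌉−⌈117/181⌉ = 2−1 = 1  ← one
n=2: ⌈331/181⌉−⌈224/181⌉ = 2−2 = 0
n=3: ⌈438/181⌉−⌈331/181⌉ = 3−2 = 1  ← one
n=4: ⌈545/181⌉−⌈438/181⌉ = 4−3 = 1  ← one
n=5: ⌈652/181⌉−⌈545/181⌉ = 4−4 = 0
n=6: ⌈759/181⌉−⌈652/181⌉ = 5−4 = 1  ← one
n=7: ⌈866/181⌉−⌈759/181⌉ = 5−5 = 0
n=8: ⌈973/181⌉−⌈866/181⌉ = 6−5 = 1  ← one
n=9: ⌈1080/181⌉−⌈973/181⌉ = 6−6 = 0
n=10: ⌈1187/181⌉−⌈1080/181⌉ = 7−6 = 1  ← one
positions of the first 6 ones: 1 3 4 6 8 10


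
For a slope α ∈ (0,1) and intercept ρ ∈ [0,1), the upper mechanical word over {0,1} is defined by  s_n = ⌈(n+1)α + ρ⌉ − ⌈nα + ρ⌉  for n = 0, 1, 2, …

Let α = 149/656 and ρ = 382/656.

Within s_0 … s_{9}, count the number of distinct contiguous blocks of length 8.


t_n = ⌈(n·149+382)/656⌉ for n = 0 … 10:
  n=0…9: ⌈382/656⌉=1 ⌈531/656⌉=1 ⌈680/656⌉=2 ⌈829/656⌉=2 ⌈978/656⌉=2 ⌈1127/656⌉=2 ⌈1276/656⌉=2 ⌈1425/656⌉=3 ⌈1574/656⌉=3 ⌈1723/656⌉=3
  n=10: ⌈1872/656⌉=3
s_n = t_(n+1) − t_n for n = 0 … 9 gives
prefix = 0100001000
slide a length-8 window over [0..7] … [2..9] (3 windows); first occurrence of each distinct factor:
  [  0..  7] 01000010
  [  1..  8] 10000100
  [  2..  9] 00001000
distinct factors: {00001000, 01000010, 10000100}
count = 3  (Sturmian bound for length 8 is 9)

3


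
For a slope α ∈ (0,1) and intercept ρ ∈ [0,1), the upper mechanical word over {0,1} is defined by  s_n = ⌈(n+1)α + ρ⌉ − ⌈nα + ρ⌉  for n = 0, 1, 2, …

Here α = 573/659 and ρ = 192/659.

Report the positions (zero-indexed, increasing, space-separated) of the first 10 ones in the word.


0 1 3 4 5 6 7 8 10 11

n=0: ⌈765/659⌉−⌈192/659⌉ = 2−1 = 1  ← one
n=1: ⌈1338/659⌉−⌈765/659⌉ = 3−2 = 1  ← one
n=2: ⌈1911/659⌉−⌈1338/659⌉ = 3−3 = 0
n=3: ⌈2484/659⌉−⌈1911/659⌉ = 4−3 = 1  ← one
n=4: ⌈3057/659⌉−⌈2484/659⌉ = 5−4 = 1  ← one
n=5: ⌈3630/659⌉−⌈3057/659⌉ = 6−5 = 1  ← one
n=6: ⌈4203/659⌉−⌈3630/659⌉ = 7−6 = 1  ← one
n=7: ⌈4776/659⌉−⌈4203/659⌉ = 8−7 = 1  ← one
n=8: ⌈5349/659⌉−⌈4776/659⌉ = 9−8 = 1  ← one
n=9: ⌈5922/659⌉−⌈5349/659⌉ = 9−9 = 0
n=10: ⌈6495/659⌉−⌈5922/659⌉ = 10−9 = 1  ← one
n=11: ⌈7068/659⌉−⌈6495/659⌉ = 11−10 = 1  ← one
positions of the first 10 ones: 0 1 3 4 5 6 7 8 10 11


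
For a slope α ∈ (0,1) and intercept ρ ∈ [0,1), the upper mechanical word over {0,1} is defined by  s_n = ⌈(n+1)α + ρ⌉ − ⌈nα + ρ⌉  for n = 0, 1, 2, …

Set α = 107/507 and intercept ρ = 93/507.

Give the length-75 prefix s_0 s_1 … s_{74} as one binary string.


n=0: ⌈(1·107+93)/507⌉ − ⌈(0·107+93)/507⌉ = ⌈200/507⌉ − ⌈93/507⌉ = 1 − 1 = 0
n=1: ⌈(2·107+93)/507⌉ − ⌈(1·107+93)/507⌉ = ⌈307/507⌉ − ⌈200/507⌉ = 1 − 1 = 0
n=2: ⌈(3·107+93)/507⌉ − ⌈(2·107+93)/507⌉ = ⌈414/507⌉ − ⌈307/507⌉ = 1 − 1 = 0
n=3: ⌈(4·107+93)/507⌉ − ⌈(3·107+93)/507⌉ = ⌈521/507⌉ − ⌈414/507⌉ = 2 − 1 = 1
n=4: ⌈(5·107+93)/507⌉ − ⌈(4·107+93)/507⌉ = ⌈628/507⌉ − ⌈521/507⌉ = 2 − 2 = 0
n=5: ⌈(6·107+93)/507⌉ − ⌈(5·107+93)/507⌉ = ⌈735/507⌉ − ⌈628/507⌉ = 2 − 2 = 0
n=6: ⌈(7·107+93)/507⌉ − ⌈(6·107+93)/507⌉ = ⌈842/507⌉ − ⌈735/507⌉ = 2 − 2 = 0
n=7: ⌈(8·107+93)/507⌉ − ⌈(7·107+93)/507⌉ = ⌈949/507⌉ − ⌈842/507⌉ = 2 − 2 = 0
n=8: ⌈(9·107+93)/507⌉ − ⌈(8·107+93)/507⌉ = ⌈1056/507⌉ − ⌈949/507⌉ = 3 − 2 = 1
n=9: ⌈(10·107+93)/507⌉ − ⌈(9·107+93)/507⌉ = ⌈1163/507⌉ − ⌈1056/507⌉ = 3 − 3 = 0
n=10: ⌈(11·107+93)/507⌉ − ⌈(10·107+93)/507⌉ = ⌈1270/507⌉ − ⌈1163/507⌉ = 3 − 3 = 0
n=11: ⌈(12·107+93)/507⌉ − ⌈(11·107+93)/507⌉ = ⌈1377/507⌉ − ⌈1270/507⌉ = 3 − 3 = 0
n=12: ⌈(13·107+93)/507⌉ − ⌈(12·107+93)/507⌉ = ⌈1484/507⌉ − ⌈1377/507⌉ = 3 − 3 = 0
n=13: ⌈(14·107+93)/507⌉ − ⌈(13·107+93)/507⌉ = ⌈1591/507⌉ − ⌈1484/507⌉ = 4 − 3 = 1
n=14: ⌈(15·107+93)/507⌉ − ⌈(14·107+93)/507⌉ = ⌈1698/507⌉ − ⌈1591/507⌉ = 4 − 4 = 0
n=15: ⌈(16·107+93)/507⌉ − ⌈(15·107+93)/507⌉ = ⌈1805/507⌉ − ⌈1698/507⌉ = 4 − 4 = 0
n=16: ⌈(17·107+93)/507⌉ − ⌈(16·107+93)/507⌉ = ⌈1912/507⌉ − ⌈1805/507⌉ = 4 − 4 = 0
n=17: ⌈(18·107+93)/507⌉ − ⌈(17·107+93)/507⌉ = ⌈2019/507⌉ − ⌈1912/507⌉ = 4 − 4 = 0
n=18: ⌈(19·107+93)/507⌉ − ⌈(18·107+93)/507⌉ = ⌈2126/507⌉ − ⌈2019/507⌉ = 5 − 4 = 1
n=19: ⌈(20·107+93)/507⌉ − ⌈(19·107+93)/507⌉ = ⌈2233/507⌉ − ⌈2126/507⌉ = 5 − 5 = 0
n=20: ⌈(21·107+93)/507⌉ − ⌈(20·107+93)/507⌉ = ⌈2340/507⌉ − ⌈2233/507⌉ = 5 − 5 = 0
n=21: ⌈(22·107+93)/507⌉ − ⌈(21·107+93)/507⌉ = ⌈2447/507⌉ − ⌈2340/507⌉ = 5 − 5 = 0
n=22: ⌈(23·107+93)/507⌉ − ⌈(22·107+93)/507⌉ = ⌈2554/507⌉ − ⌈2447/507⌉ = 6 − 5 = 1
n=23: ⌈(24·107+93)/507⌉ − ⌈(23·107+93)/507⌉ = ⌈2661/507⌉ − ⌈2554/507⌉ = 6 − 6 = 0
n=24: ⌈(25·107+93)/507⌉ − ⌈(24·107+93)/507⌉ = ⌈2768/507⌉ − ⌈2661/507⌉ = 6 − 6 = 0
n=25: ⌈(26·107+93)/507⌉ − ⌈(25·107+93)/507⌉ = ⌈2875/507⌉ − ⌈2768/507⌉ = 6 − 6 = 0
n=26: ⌈(27·107+93)/507⌉ − ⌈(26·107+93)/507⌉ = ⌈2982/507⌉ − ⌈2875/507⌉ = 6 − 6 = 0
n=27: ⌈(28·107+93)/507⌉ − ⌈(27·107+93)/507⌉ = ⌈3089/507⌉ − ⌈2982/507⌉ = 7 − 6 = 1
n=28: ⌈(29·107+93)/507⌉ − ⌈(28·107+93)/507⌉ = ⌈3196/507⌉ − ⌈3089/507⌉ = 7 − 7 = 0
n=29: ⌈(30·107+93)/507⌉ − ⌈(29·107+93)/507⌉ = ⌈3303/507⌉ − ⌈3196/507⌉ = 7 − 7 = 0
n=30: ⌈(31·107+93)/507⌉ − ⌈(30·107+93)/507⌉ = ⌈3410/507⌉ − ⌈3303/507⌉ = 7 − 7 = 0
n=31: ⌈(32·107+93)/507⌉ − ⌈(31·107+93)/507⌉ = ⌈3517/507⌉ − ⌈3410/507⌉ = 7 − 7 = 0
n=32: ⌈(33·107+93)/507⌉ − ⌈(32·107+93)/507⌉ = ⌈3624/507⌉ − ⌈3517/507⌉ = 8 − 7 = 1
n=33: ⌈(34·107+93)/507⌉ − ⌈(33·107+93)/507⌉ = ⌈3731/507⌉ − ⌈3624/507⌉ = 8 − 8 = 0
n=34: ⌈(35·107+93)/507⌉ − ⌈(34·107+93)/507⌉ = ⌈3838/507⌉ − ⌈3731/507⌉ = 8 − 8 = 0
n=35: ⌈(36·107+93)/507⌉ − ⌈(35·107+93)/507⌉ = ⌈3945/507⌉ − ⌈3838/507⌉ = 8 − 8 = 0
n=36: ⌈(37·107+93)/507⌉ − ⌈(36·107+93)/507⌉ = ⌈4052/507⌉ − ⌈3945/507⌉ = 8 − 8 = 0
n=37: ⌈(38·107+93)/507⌉ − ⌈(37·107+93)/507⌉ = ⌈4159/507⌉ − ⌈4052/507⌉ = 9 − 8 = 1
n=38: ⌈(39·107+93)/507⌉ − ⌈(38·107+93)/507⌉ = ⌈4266/507⌉ − ⌈4159/507⌉ = 9 − 9 = 0
n=39: ⌈(40·107+93)/507⌉ − ⌈(39·107+93)/507⌉ = ⌈4373/507⌉ − ⌈4266/507⌉ = 9 − 9 = 0
n=40: ⌈(41·107+93)/507⌉ − ⌈(40·107+93)/507⌉ = ⌈4480/507⌉ − ⌈4373/507⌉ = 9 − 9 = 0
n=41: ⌈(42·107+93)/507⌉ − ⌈(41·107+93)/507⌉ = ⌈4587/507⌉ − ⌈4480/507⌉ = 10 − 9 = 1
n=42: ⌈(43·107+93)/507⌉ − ⌈(42·107+93)/507⌉ = ⌈4694/507⌉ − ⌈4587/507⌉ = 10 − 10 = 0
n=43: ⌈(44·107+93)/507⌉ − ⌈(43·107+93)/507⌉ = ⌈4801/507⌉ − ⌈4694/507⌉ = 10 − 10 = 0
n=44: ⌈(45·107+93)/507⌉ − ⌈(44·107+93)/507⌉ = ⌈4908/507⌉ − ⌈4801/507⌉ = 10 − 10 = 0
n=45: ⌈(46·107+93)/507⌉ − ⌈(45·107+93)/507⌉ = ⌈5015/507⌉ − ⌈4908/507⌉ = 10 − 10 = 0
n=46: ⌈(47·107+93)/507⌉ − ⌈(46·107+93)/507⌉ = ⌈5122/507⌉ − ⌈5015/507⌉ = 11 − 10 = 1
n=47: ⌈(48·107+93)/507⌉ − ⌈(47·107+93)/507⌉ = ⌈5229/507⌉ − ⌈5122/507⌉ = 11 − 11 = 0
n=48: ⌈(49·107+93)/507⌉ − ⌈(48·107+93)/507⌉ = ⌈5336/507⌉ − ⌈5229/507⌉ = 11 − 11 = 0
n=49: ⌈(50·107+93)/507⌉ − ⌈(49·107+93)/507⌉ = ⌈5443/507⌉ − ⌈5336/507⌉ = 11 − 11 = 0
n=50: ⌈(51·107+93)/507⌉ − ⌈(50·107+93)/507⌉ = ⌈5550/507⌉ − ⌈5443/507⌉ = 11 − 11 = 0
n=51: ⌈(52·107+93)/507⌉ − ⌈(51·107+93)/507⌉ = ⌈5657/507⌉ − ⌈5550/507⌉ = 12 − 11 = 1
n=52: ⌈(53·107+93)/507⌉ − ⌈(52·107+93)/507⌉ = ⌈5764/507⌉ − ⌈5657/507⌉ = 12 − 12 = 0
n=53: ⌈(54·107+93)/507⌉ − ⌈(53·107+93)/507⌉ = ⌈5871/507⌉ − ⌈5764/507⌉ = 12 − 12 = 0
n=54: ⌈(55·107+93)/507⌉ − ⌈(54·107+93)/507⌉ = ⌈5978/507⌉ − ⌈5871/507⌉ = 12 − 12 = 0
n=55: ⌈(56·107+93)/507⌉ − ⌈(55·107+93)/507⌉ = ⌈6085/507⌉ − ⌈5978/507⌉ = 13 − 12 = 1
n=56: ⌈(57·107+93)/507⌉ − ⌈(56·107+93)/507⌉ = ⌈6192/507⌉ − ⌈6085/507⌉ = 13 − 13 = 0
n=57: ⌈(58·107+93)/507⌉ − ⌈(57·107+93)/507⌉ = ⌈6299/507⌉ − ⌈6192/507⌉ = 13 − 13 = 0
n=58: ⌈(59·107+93)/507⌉ − ⌈(58·107+93)/507⌉ = ⌈6406/507⌉ − ⌈6299/507⌉ = 13 − 13 = 0
n=59: ⌈(60·107+93)/507⌉ − ⌈(59·107+93)/507⌉ = ⌈6513/507⌉ − ⌈6406/507⌉ = 13 − 13 = 0
n=60: ⌈(61·107+93)/507⌉ − ⌈(60·107+93)/507⌉ = ⌈6620/507⌉ − ⌈6513/507⌉ = 14 − 13 = 1
n=61: ⌈(62·107+93)/507⌉ − ⌈(61·107+93)/507⌉ = ⌈6727/507⌉ − ⌈6620/507⌉ = 14 − 14 = 0
n=62: ⌈(63·107+93)/507⌉ − ⌈(62·107+93)/507⌉ = ⌈6834/507⌉ − ⌈6727/507⌉ = 14 − 14 = 0
n=63: ⌈(64·107+93)/507⌉ − ⌈(63·107+93)/507⌉ = ⌈6941/507⌉ − ⌈6834/507⌉ = 14 − 14 = 0
n=64: ⌈(65·107+93)/507⌉ − ⌈(64·107+93)/507⌉ = ⌈7048/507⌉ − ⌈6941/507⌉ = 14 − 14 = 0
n=65: ⌈(66·107+93)/507⌉ − ⌈(65·107+93)/507⌉ = ⌈7155/507⌉ − ⌈7048/507⌉ = 15 − 14 = 1
n=66: ⌈(67·107+93)/507⌉ − ⌈(66·107+93)/507⌉ = ⌈7262/507⌉ − ⌈7155/507⌉ = 15 − 15 = 0
n=67: ⌈(68·107+93)/507⌉ − ⌈(67·107+93)/507⌉ = ⌈7369/507⌉ − ⌈7262/507⌉ = 15 − 15 = 0
n=68: ⌈(69·107+93)/507⌉ − ⌈(68·107+93)/507⌉ = ⌈7476/507⌉ − ⌈7369/507⌉ = 15 − 15 = 0
n=69: ⌈(70·107+93)/507⌉ − ⌈(69·107+93)/507⌉ = ⌈7583/507⌉ − ⌈7476/507⌉ = 15 − 15 = 0
n=70: ⌈(71·107+93)/507⌉ − ⌈(70·107+93)/507⌉ = ⌈7690/507⌉ − ⌈7583/507⌉ = 16 − 15 = 1
n=71: ⌈(72·107+93)/507⌉ − ⌈(71·107+93)/507⌉ = ⌈7797/507⌉ − ⌈7690/507⌉ = 16 − 16 = 0
n=72: ⌈(73·107+93)/507⌉ − ⌈(72·107+93)/507⌉ = ⌈7904/507⌉ − ⌈7797/507⌉ = 16 − 16 = 0
n=73: ⌈(74·107+93)/507⌉ − ⌈(73·107+93)/507⌉ = ⌈8011/507⌉ − ⌈7904/507⌉ = 16 − 16 = 0
n=74: ⌈(75·107+93)/507⌉ − ⌈(74·107+93)/507⌉ = ⌈8118/507⌉ − ⌈8011/507⌉ = 17 − 16 = 1

000100001000010000100010000100001000010001000010000100010000100001000010001
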